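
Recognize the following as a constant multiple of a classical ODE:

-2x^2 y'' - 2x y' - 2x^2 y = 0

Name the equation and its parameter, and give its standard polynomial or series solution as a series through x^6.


All three coefficients share the factor -2; dividing through by -2 gives  x^2 y'' + x y' + x^2 y = 0.
This matches the Bessel equation x^2 y'' + x y' + (x^2 - nu^2) y = 0 with nu^2 = 0, so nu = 0; the solution bounded at x = 0 is J_0(x).
Frobenius at x = 0: indicial roots ±nu; for r = nu the recurrence k(k + 2nu) c_k = -c_{k-2} gives the standard series J_nu(x) = sum_{k>=0} (-1)^k / (k! (k+nu)!) (x/2)^(2k+nu). Evaluate the first 4 terms:
  k = 0: (-1)^0 / (0! * 0! * 2^0) x^0 = 1/(1*1*1) x^0 = (1) x^0
  k = 1: (-1)^1 / (1! * 1! * 2^2) x^2 = -1/(1*1*4) x^2 = (-1/4) x^2
  k = 2: (-1)^2 / (2! * 2! * 2^4) x^4 = 1/(2*2*16) x^4 = (1/64) x^4
  k = 3: (-1)^3 / (3! * 3! * 2^6) x^6 = -1/(6*6*64) x^6 = (-1/2304) x^6
Hence J_0(x) = -x^6/2304 + x^4/64 - x^2/4 + 1 + ....

J_0(x); series = -x^6/2304 + x^4/64 - x^2/4 + 1


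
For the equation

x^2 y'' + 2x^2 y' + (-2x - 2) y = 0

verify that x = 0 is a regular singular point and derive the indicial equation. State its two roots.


Divide by x^2 to reach normal form y'' + P_1(x) y' + P_2(x) y = 0 with P_1(x) = 2 and P_2(x) = -2/x - 2/x^2.
x = 0 is a singular point because the y-coefficient -2/x - 2/x^2 has a pole at x = 0.
It is a regular singular point because x P_1(x) = p(x) = 2x and x^2 P_2(x) = q(x) = -2x - 2 are polynomials, hence analytic at x = 0.
p(0) = 0,  q(0) = -2.
Indicial equation: r(r-1) + p(0) r + q(0) = 0, i.e. r^2 + (p(0) - 1) r + q(0) = 0, i.e. r^2 - 1 r - 2 = 0.
Discriminant: (-1)^2 - 4(-2) = 9, so r = (1 ± 3)/2.
Solving: r_1 = 2, r_2 = -1.

indicial: r^2 - 1 r - 2 = 0; roots r_1 = 2, r_2 = -1


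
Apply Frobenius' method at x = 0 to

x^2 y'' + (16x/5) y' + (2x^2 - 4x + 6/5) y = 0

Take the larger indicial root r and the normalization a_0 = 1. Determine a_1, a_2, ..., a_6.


Write in Frobenius form y'' + (p(x)/x) y' + (q(x)/x^2) y = 0:
  p(x) = 16/5,  q(x) = 2x^2 - 4x + 6/5.
Indicial equation: r(r-1) + (16/5) r + (6/5) = 0 -> roots r_1 = -1, r_2 = -6/5.
Take r = r_1 = -1. Let y(x) = x^r sum_{n>=0} a_n x^n with a_0 = 1.
Substitute y = x^r sum a_n x^n and match x^{r+n}. The recurrence is
  D(n) a_n - 4 a_{n-1} + 2 a_{n-2} = 0,  where D(n) = (r+n)(r+n-1) + (16/5)(r+n) + (6/5).
  a_n = [4 a_{n-1} - 2 a_{n-2}] / D(n).
Since the indicial polynomial factors as (r - r_1)(r - r_2), D(n) = (r_1 + n - r_1)(r_1 + n - r_2) = n(n + 1/5).
Evaluating step by step (a_0 = 1):
  n = 1: D(1) = 1(1 + 1/5) = 6/5; numerator = 4(1) = 4; a_1 = (4)/(6/5) = 10/3
  n = 2: D(2) = 2(2 + 1/5) = 22/5; numerator = 4(10/3) - 2(1) = 34/3; a_2 = (34/3)/(22/5) = 85/33
  n = 3: D(3) = 3(3 + 1/5) = 48/5; numerator = 4(85/33) - 2(10/3) = 40/11; a_3 = (40/11)/(48/5) = 25/66
  n = 4: D(4) = 4(4 + 1/5) = 84/5; numerator = 4(25/66) - 2(85/33) = -40/11; a_4 = (-40/11)/(84/5) = -50/231
  n = 5: D(5) = 5(5 + 1/5) = 26; numerator = 4(-50/231) - 2(25/66) = -125/77; a_5 = (-125/77)/(26) = -125/2002
  n = 6: D(6) = 6(6 + 1/5) = 186/5; numerator = 4(-125/2002) - 2(-50/231) = 50/273; a_6 = (50/273)/(186/5) = 125/25389

r = -1; a_0 = 1; a_1 = 10/3; a_2 = 85/33; a_3 = 25/66; a_4 = -50/231; a_5 = -125/2002; a_6 = 125/25389


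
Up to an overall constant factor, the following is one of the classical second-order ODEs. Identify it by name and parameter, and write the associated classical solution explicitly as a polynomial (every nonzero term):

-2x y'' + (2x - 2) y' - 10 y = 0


All three coefficients share the factor -2; dividing through by -2 gives  x y'' + (1 - x) y' + 5 y = 0.
This matches the Laguerre equation x y'' + (1 - x) y' + n y = 0 with n = 5; the polynomial solution is L_5(x).
With y = sum_k a_k x^k, matching x^k gives (k+1)k a_{k+1} + (k+1) a_{k+1} - k a_k + n a_k = 0, i.e. (k+1)^2 a_{k+1} = (k - n) a_k = (k - 5) a_k. The right side vanishes at k = 5, so the series terminates at degree 5.
Standard normalization L_n(0) = 1 gives a_0 = 1. Work upward with a_{k+1} = (k - 5) a_k / (k+1)^2:
  a_1 = (0 - 5)(1) / 1^2 = -5/1 = -5
  a_2 = (1 - 5)(-5) / 2^2 = 20/4 = 5
  a_3 = (2 - 5)(5) / 3^2 = -15/9 = -5/3
  a_4 = (3 - 5)(-5/3) / 4^2 = (10/3)/16 = 5/24
  a_5 = (4 - 5)(5/24) / 5^2 = (-5/24)/25 = -1/120
Hence L_5(x) = -x^5/120 + 5 x^4/24 - 5 x^3/3 + 5 x^2 - 5 x + 1.

L_5(x); series = -x^5/120 + 5 x^4/24 - 5 x^3/3 + 5 x^2 - 5 x + 1


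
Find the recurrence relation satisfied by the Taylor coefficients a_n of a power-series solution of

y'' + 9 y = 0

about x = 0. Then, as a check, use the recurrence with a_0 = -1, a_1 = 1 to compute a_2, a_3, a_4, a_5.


Substitute y = sum_n a_n x^n into y'' + (const) y = 0.
y''(x) = sum_{n>=0} (n+2)(n+1) a_{n+2} x^n.
The ODE becomes sum_n [(n+2)(n+1) a_{n+2} + 9 a_n] x^n = 0.
Setting each coefficient to zero gives the recurrence:
  (n+2)(n+1) a_{n+2} + 9 a_n = 0,
  a_{n+2} = -9 / ((n+1)(n+2)) a_n.

Check with a_0 = -1, a_1 = 1 (apply the recurrence for n = 0, 1, 2, 3): a_0 = -1, a_1 = 1, a_2 = 9/2, a_3 = -3/2, a_4 = -27/8, a_5 = 27/40.

a_{n+2} = -9/((n+1)(n+2)) * a_n; check: a_0 = -1, a_1 = 1, a_2 = 9/2, a_3 = -3/2, a_4 = -27/8, a_5 = 27/40


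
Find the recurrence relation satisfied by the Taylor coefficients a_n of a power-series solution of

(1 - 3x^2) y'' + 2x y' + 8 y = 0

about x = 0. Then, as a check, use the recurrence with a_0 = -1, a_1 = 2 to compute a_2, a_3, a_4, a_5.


Substitute y = sum_n a_n x^n.
(1 - 3 x^2) y'' contributes (n+2)(n+1) a_{n+2} - 3 n(n-1) a_n at x^n.
2 x y'(x) contributes 2 n a_n at x^n.
8 y(x) contributes 8 a_n at x^n.
Matching x^n: (n+2)(n+1) a_{n+2} + (-3 n(n-1) + 2 n + 8) a_n = 0.
Thus a_{n+2} = (3 n(n-1) - 2 n - 8) / ((n+1)(n+2)) * a_n.

Check with a_0 = -1, a_1 = 2 (apply the recurrence for n = 0, 1, 2, 3): a_0 = -1, a_1 = 2, a_2 = 4, a_3 = -10/3, a_4 = -2, a_5 = -2/3.

a_(n+2) = (3 n(n-1) - 2 n - 8) / ((n+1)(n+2)) * a_n; check: a_0 = -1, a_1 = 2, a_2 = 4, a_3 = -10/3, a_4 = -2, a_5 = -2/3


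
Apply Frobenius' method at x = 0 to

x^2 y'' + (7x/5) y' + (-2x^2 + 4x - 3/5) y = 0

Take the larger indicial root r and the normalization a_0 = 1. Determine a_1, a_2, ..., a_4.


Write in Frobenius form y'' + (p(x)/x) y' + (q(x)/x^2) y = 0:
  p(x) = 7/5,  q(x) = -2x^2 + 4x - 3/5.
Indicial equation: r(r-1) + (7/5) r + (-3/5) = 0 -> roots r_1 = 3/5, r_2 = -1.
Take r = r_1 = 3/5. Let y(x) = x^r sum_{n>=0} a_n x^n with a_0 = 1.
Substitute y = x^r sum a_n x^n and match x^{r+n}. The recurrence is
  D(n) a_n + 4 a_{n-1} - 2 a_{n-2} = 0,  where D(n) = (r+n)(r+n-1) + (7/5)(r+n) + (-3/5).
  a_n = [-4 a_{n-1} + 2 a_{n-2}] / D(n).
Since the indicial polynomial factors as (r - r_1)(r - r_2), D(n) = (r_1 + n - r_1)(r_1 + n - r_2) = n(n + 8/5).
Evaluating step by step (a_0 = 1):
  n = 1: D(1) = 1(1 + 8/5) = 13/5; numerator = -4(1) = -4; a_1 = (-4)/(13/5) = -20/13
  n = 2: D(2) = 2(2 + 8/5) = 36/5; numerator = -4(-20/13) + 2(1) = 106/13; a_2 = (106/13)/(36/5) = 265/234
  n = 3: D(3) = 3(3 + 8/5) = 69/5; numerator = -4(265/234) + 2(-20/13) = -890/117; a_3 = (-890/117)/(69/5) = -4450/8073
  n = 4: D(4) = 4(4 + 8/5) = 112/5; numerator = -4(-4450/8073) + 2(265/234) = 36085/8073; a_4 = (36085/8073)/(112/5) = 25775/129168

r = 3/5; a_0 = 1; a_1 = -20/13; a_2 = 265/234; a_3 = -4450/8073; a_4 = 25775/129168


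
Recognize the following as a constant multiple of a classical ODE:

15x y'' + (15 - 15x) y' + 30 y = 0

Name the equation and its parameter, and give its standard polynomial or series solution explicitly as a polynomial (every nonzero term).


All three coefficients share the factor 15; dividing through by 15 gives  x y'' + (1 - x) y' + 2 y = 0.
This matches the Laguerre equation x y'' + (1 - x) y' + n y = 0 with n = 2; the polynomial solution is L_2(x).
With y = sum_k a_k x^k, matching x^k gives (k+1)k a_{k+1} + (k+1) a_{k+1} - k a_k + n a_k = 0, i.e. (k+1)^2 a_{k+1} = (k - n) a_k = (k - 2) a_k. The right side vanishes at k = 2, so the series terminates at degree 2.
Standard normalization L_n(0) = 1 gives a_0 = 1. Work upward with a_{k+1} = (k - 2) a_k / (k+1)^2:
  a_1 = (0 - 2)(1) / 1^2 = -2/1 = -2
  a_2 = (1 - 2)(-2) / 2^2 = 2/4 = 1/2
Hence L_2(x) = x^2/2 - 2 x + 1.

L_2(x); series = x^2/2 - 2 x + 1


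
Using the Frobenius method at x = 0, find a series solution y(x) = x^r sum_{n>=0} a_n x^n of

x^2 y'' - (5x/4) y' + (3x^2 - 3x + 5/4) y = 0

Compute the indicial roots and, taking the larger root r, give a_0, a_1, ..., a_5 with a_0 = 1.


Write in Frobenius form y'' + (p(x)/x) y' + (q(x)/x^2) y = 0:
  p(x) = -5/4,  q(x) = 3x^2 - 3x + 5/4.
Indicial equation: r(r-1) + (-5/4) r + (5/4) = 0 -> roots r_1 = 5/4, r_2 = 1.
Take r = r_1 = 5/4. Let y(x) = x^r sum_{n>=0} a_n x^n with a_0 = 1.
Substitute y = x^r sum a_n x^n and match x^{r+n}. The recurrence is
  D(n) a_n - 3 a_{n-1} + 3 a_{n-2} = 0,  where D(n) = (r+n)(r+n-1) + (-5/4)(r+n) + (5/4).
  a_n = [3 a_{n-1} - 3 a_{n-2}] / D(n).
Since the indicial polynomial factors as (r - r_1)(r - r_2), D(n) = (r_1 + n - r_1)(r_1 + n - r_2) = n(n + 1/4).
Evaluating step by step (a_0 = 1):
  n = 1: D(1) = 1(1 + 1/4) = 5/4; numerator = 3(1) = 3; a_1 = (3)/(5/4) = 12/5
  n = 2: D(2) = 2(2 + 1/4) = 9/2; numerator = 3(12/5) - 3(1) = 21/5; a_2 = (21/5)/(9/2) = 14/15
  n = 3: D(3) = 3(3 + 1/4) = 39/4; numerator = 3(14/15) - 3(12/5) = -22/5; a_3 = (-22/5)/(39/4) = -88/195
  n = 4: D(4) = 4(4 + 1/4) = 17; numerator = 3(-88/195) - 3(14/15) = -54/13; a_4 = (-54/13)/(17) = -54/221
  n = 5: D(5) = 5(5 + 1/4) = 105/4; numerator = 3(-54/221) - 3(-88/195) = 686/1105; a_5 = (686/1105)/(105/4) = 392/16575

r = 5/4; a_0 = 1; a_1 = 12/5; a_2 = 14/15; a_3 = -88/195; a_4 = -54/221; a_5 = 392/16575


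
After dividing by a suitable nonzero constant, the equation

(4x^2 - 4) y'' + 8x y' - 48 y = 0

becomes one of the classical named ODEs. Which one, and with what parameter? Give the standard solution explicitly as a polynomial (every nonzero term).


All three coefficients share the factor -4; dividing through by -4 gives  (1 - x^2) y'' - 2x y' + 12 y = 0.
This matches the Legendre equation (1 - x^2) y'' - 2x y' + n(n+1) y = 0 (note the -2x y' term) with n(n+1) = 12, so n = 3; the polynomial solution is P_3(x).
With y = sum_k a_k x^k, matching x^k gives (k+2)(k+1) a_{k+2} = [k(k+1) - n(n+1)] a_k = (k - 3)(k + 4) a_k. The right side vanishes at k = 3, so the series with the parity of 3 terminates at degree 3.
Standard normalization (P_n(1) = 1): leading coefficient (2n)!/(2^n (n!)^2) = 720/(8*36) = 5/2, so a_3 = 5/2. Work downward with a_k = (k+1)(k+2) a_{k+2} / ((k - 3)(k + 4)):
  a_1 = (2)(3)(5/2) / ((1 - 3)(1 + 4)) = 15/(-10) = -3/2
Hence P_3(x) = 5 x^3/2 - 3 x/2.

P_3(x); series = 5 x^3/2 - 3 x/2


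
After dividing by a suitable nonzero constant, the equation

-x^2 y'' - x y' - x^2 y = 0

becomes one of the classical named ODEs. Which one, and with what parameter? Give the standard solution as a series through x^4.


All three coefficients share the factor -1; dividing through by -1 gives  x^2 y'' + x y' + x^2 y = 0.
This matches the Bessel equation x^2 y'' + x y' + (x^2 - nu^2) y = 0 with nu^2 = 0, so nu = 0; the solution bounded at x = 0 is J_0(x).
Frobenius at x = 0: indicial roots ±nu; for r = nu the recurrence k(k + 2nu) c_k = -c_{k-2} gives the standard series J_nu(x) = sum_{k>=0} (-1)^k / (k! (k+nu)!) (x/2)^(2k+nu). Evaluate the first 3 terms:
  k = 0: (-1)^0 / (0! * 0! * 2^0) x^0 = 1/(1*1*1) x^0 = (1) x^0
  k = 1: (-1)^1 / (1! * 1! * 2^2) x^2 = -1/(1*1*4) x^2 = (-1/4) x^2
  k = 2: (-1)^2 / (2! * 2! * 2^4) x^4 = 1/(2*2*16) x^4 = (1/64) x^4
Hence J_0(x) = x^4/64 - x^2/4 + 1 + ....

J_0(x); series = x^4/64 - x^2/4 + 1


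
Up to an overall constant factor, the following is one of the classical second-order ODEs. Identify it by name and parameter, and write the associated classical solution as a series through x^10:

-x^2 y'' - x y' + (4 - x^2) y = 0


All three coefficients share the factor -1; dividing through by -1 gives  x^2 y'' + x y' + (x^2 - 4) y = 0.
This matches the Bessel equation x^2 y'' + x y' + (x^2 - nu^2) y = 0 with nu^2 = 4, so nu = 2; the solution bounded at x = 0 is J_2(x).
Frobenius at x = 0: indicial roots ±nu; for r = nu the recurrence k(k + 2nu) c_k = -c_{k-2} gives the standard series J_nu(x) = sum_{k>=0} (-1)^k / (k! (k+nu)!) (x/2)^(2k+nu). Evaluate the first 5 terms:
  k = 0: (-1)^0 / (0! * 2! * 2^2) x^2 = 1/(1*2*4) x^2 = (1/8) x^2
  k = 1: (-1)^1 / (1! * 3! * 2^4) x^4 = -1/(1*6*16) x^4 = (-1/96) x^4
  k = 2: (-1)^2 / (2! * 4! * 2^6) x^6 = 1/(2*24*64) x^6 = (1/3072) x^6
  k = 3: (-1)^3 / (3! * 5! * 2^8) x^8 = -1/(6*120*256) x^8 = (-1/184320) x^8
  k = 4: (-1)^4 / (4! * 6! * 2^10) x^10 = 1/(24*720*1024) x^10 = (1/17694720) x^10
Hence J_2(x) = x^10/17694720 - x^8/184320 + x^6/3072 - x^4/96 + x^2/8 + ....

J_2(x); series = x^10/17694720 - x^8/184320 + x^6/3072 - x^4/96 + x^2/8


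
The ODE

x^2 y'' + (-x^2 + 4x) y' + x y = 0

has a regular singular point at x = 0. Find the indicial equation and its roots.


Divide by x^2 to reach normal form y'' + P_1(x) y' + P_2(x) y = 0 with P_1(x) = -1 + 4/x and P_2(x) = 1/x.
x = 0 is a singular point because the y'-coefficient -1 + 4/x has a pole at x = 0 and the y-coefficient 1/x has a pole at x = 0.
It is a regular singular point because x P_1(x) = p(x) = 4 - x and x^2 P_2(x) = q(x) = x are polynomials, hence analytic at x = 0.
p(0) = 4,  q(0) = 0.
Indicial equation: r(r-1) + p(0) r + q(0) = 0, i.e. r^2 + (p(0) - 1) r + q(0) = 0, i.e. r^2 + 3 r = 0.
Discriminant: (3)^2 - 4(0) = 9, so r = (-3 ± 3)/2.
Solving: r_1 = 0, r_2 = -3.

indicial: r^2 + 3 r = 0; roots r_1 = 0, r_2 = -3


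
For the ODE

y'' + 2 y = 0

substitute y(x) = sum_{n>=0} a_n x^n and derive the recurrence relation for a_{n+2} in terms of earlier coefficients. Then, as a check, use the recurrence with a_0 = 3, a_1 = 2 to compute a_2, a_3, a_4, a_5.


Substitute y = sum_n a_n x^n into y'' + (const) y = 0.
y''(x) = sum_{n>=0} (n+2)(n+1) a_{n+2} x^n.
The ODE becomes sum_n [(n+2)(n+1) a_{n+2} + 2 a_n] x^n = 0.
Setting each coefficient to zero gives the recurrence:
  (n+2)(n+1) a_{n+2} + 2 a_n = 0,
  a_{n+2} = -2 / ((n+1)(n+2)) a_n.

Check with a_0 = 3, a_1 = 2 (apply the recurrence for n = 0, 1, 2, 3): a_0 = 3, a_1 = 2, a_2 = -3, a_3 = -2/3, a_4 = 1/2, a_5 = 1/15.

a_{n+2} = -2/((n+1)(n+2)) * a_n; check: a_0 = 3, a_1 = 2, a_2 = -3, a_3 = -2/3, a_4 = 1/2, a_5 = 1/15


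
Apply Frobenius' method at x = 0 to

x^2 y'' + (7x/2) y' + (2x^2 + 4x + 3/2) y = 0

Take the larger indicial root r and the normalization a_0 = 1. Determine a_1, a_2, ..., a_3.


Write in Frobenius form y'' + (p(x)/x) y' + (q(x)/x^2) y = 0:
  p(x) = 7/2,  q(x) = 2x^2 + 4x + 3/2.
Indicial equation: r(r-1) + (7/2) r + (3/2) = 0 -> roots r_1 = -1, r_2 = -3/2.
Take r = r_1 = -1. Let y(x) = x^r sum_{n>=0} a_n x^n with a_0 = 1.
Substitute y = x^r sum a_n x^n and match x^{r+n}. The recurrence is
  D(n) a_n + 4 a_{n-1} + 2 a_{n-2} = 0,  where D(n) = (r+n)(r+n-1) + (7/2)(r+n) + (3/2).
  a_n = [-4 a_{n-1} - 2 a_{n-2}] / D(n).
Since the indicial polynomial factors as (r - r_1)(r - r_2), D(n) = (r_1 + n - r_1)(r_1 + n - r_2) = n(n + 1/2).
Evaluating step by step (a_0 = 1):
  n = 1: D(1) = 1(1 + 1/2) = 3/2; numerator = -4(1) = -4; a_1 = (-4)/(3/2) = -8/3
  n = 2: D(2) = 2(2 + 1/2) = 5; numerator = -4(-8/3) - 2(1) = 26/3; a_2 = (26/3)/(5) = 26/15
  n = 3: D(3) = 3(3 + 1/2) = 21/2; numerator = -4(26/15) - 2(-8/3) = -8/5; a_3 = (-8/5)/(21/2) = -16/105

r = -1; a_0 = 1; a_1 = -8/3; a_2 = 26/15; a_3 = -16/105


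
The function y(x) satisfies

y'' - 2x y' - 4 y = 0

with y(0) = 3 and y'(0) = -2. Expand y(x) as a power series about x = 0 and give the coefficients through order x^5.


Ansatz: y(x) = sum_{n>=0} a_n x^n, so y'(x) = sum_{n>=1} n a_n x^(n-1) and y''(x) = sum_{n>=2} n(n-1) a_n x^(n-2).
Substitute into P(x) y'' + Q(x) y' + R(x) y = 0 with P(x) = 1, Q(x) = -2x, R(x) = -4, and match powers of x.
Initial conditions: a_0 = 3, a_1 = -2.
Setting the coefficient of each power of x to zero and solving order by order (substituting the coefficients already found):
  x^0: 2 a_2 - 4 a_0 = 0  ->  2 a_2 = 4 a_0 = 12  ->  a_2 = 6
  x^1: 6 a_3 - 6 a_1 = 0  ->  6 a_3 = 6 a_1 = -12  ->  a_3 = -2
  x^2: 12 a_4 - 8 a_2 = 0  ->  12 a_4 = 8 a_2 = 48  ->  a_4 = 4
  x^3: 20 a_5 - 10 a_3 = 0  ->  20 a_5 = 10 a_3 = -20  ->  a_5 = -1
Truncated series: y(x) = 3 - 2 x + 6 x^2 - 2 x^3 + 4 x^4 - x^5 + O(x^6).

a_0 = 3; a_1 = -2; a_2 = 6; a_3 = -2; a_4 = 4; a_5 = -1


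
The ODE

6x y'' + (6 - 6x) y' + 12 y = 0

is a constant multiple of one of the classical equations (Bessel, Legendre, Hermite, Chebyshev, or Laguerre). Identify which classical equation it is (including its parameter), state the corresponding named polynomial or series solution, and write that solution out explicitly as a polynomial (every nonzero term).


All three coefficients share the factor 6; dividing through by 6 gives  x y'' + (1 - x) y' + 2 y = 0.
This matches the Laguerre equation x y'' + (1 - x) y' + n y = 0 with n = 2; the polynomial solution is L_2(x).
With y = sum_k a_k x^k, matching x^k gives (k+1)k a_{k+1} + (k+1) a_{k+1} - k a_k + n a_k = 0, i.e. (k+1)^2 a_{k+1} = (k - n) a_k = (k - 2) a_k. The right side vanishes at k = 2, so the series terminates at degree 2.
Standard normalization L_n(0) = 1 gives a_0 = 1. Work upward with a_{k+1} = (k - 2) a_k / (k+1)^2:
  a_1 = (0 - 2)(1) / 1^2 = -2/1 = -2
  a_2 = (1 - 2)(-2) / 2^2 = 2/4 = 1/2
Hence L_2(x) = x^2/2 - 2 x + 1.

L_2(x); series = x^2/2 - 2 x + 1


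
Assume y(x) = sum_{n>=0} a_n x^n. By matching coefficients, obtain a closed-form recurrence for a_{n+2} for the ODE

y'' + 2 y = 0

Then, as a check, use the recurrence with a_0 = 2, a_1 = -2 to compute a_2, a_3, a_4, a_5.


Substitute y = sum_n a_n x^n into y'' + (const) y = 0.
y''(x) = sum_{n>=0} (n+2)(n+1) a_{n+2} x^n.
The ODE becomes sum_n [(n+2)(n+1) a_{n+2} + 2 a_n] x^n = 0.
Setting each coefficient to zero gives the recurrence:
  (n+2)(n+1) a_{n+2} + 2 a_n = 0,
  a_{n+2} = -2 / ((n+1)(n+2)) a_n.

Check with a_0 = 2, a_1 = -2 (apply the recurrence for n = 0, 1, 2, 3): a_0 = 2, a_1 = -2, a_2 = -2, a_3 = 2/3, a_4 = 1/3, a_5 = -1/15.

a_{n+2} = -2/((n+1)(n+2)) * a_n; check: a_0 = 2, a_1 = -2, a_2 = -2, a_3 = 2/3, a_4 = 1/3, a_5 = -1/15


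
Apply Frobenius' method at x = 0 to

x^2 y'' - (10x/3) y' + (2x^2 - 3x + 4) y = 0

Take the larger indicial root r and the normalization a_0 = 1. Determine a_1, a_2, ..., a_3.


Write in Frobenius form y'' + (p(x)/x) y' + (q(x)/x^2) y = 0:
  p(x) = -10/3,  q(x) = 2x^2 - 3x + 4.
Indicial equation: r(r-1) + (-10/3) r + (4) = 0 -> roots r_1 = 3, r_2 = 4/3.
Take r = r_1 = 3. Let y(x) = x^r sum_{n>=0} a_n x^n with a_0 = 1.
Substitute y = x^r sum a_n x^n and match x^{r+n}. The recurrence is
  D(n) a_n - 3 a_{n-1} + 2 a_{n-2} = 0,  where D(n) = (r+n)(r+n-1) + (-10/3)(r+n) + (4).
  a_n = [3 a_{n-1} - 2 a_{n-2}] / D(n).
Since the indicial polynomial factors as (r - r_1)(r - r_2), D(n) = (r_1 + n - r_1)(r_1 + n - r_2) = n(n + 5/3).
Evaluating step by step (a_0 = 1):
  n = 1: D(1) = 1(1 + 5/3) = 8/3; numerator = 3(1) = 3; a_1 = (3)/(8/3) = 9/8
  n = 2: D(2) = 2(2 + 5/3) = 22/3; numerator = 3(9/8) - 2(1) = 11/8; a_2 = (11/8)/(22/3) = 3/16
  n = 3: D(3) = 3(3 + 5/3) = 14; numerator = 3(3/16) - 2(9/8) = -27/16; a_3 = (-27/16)/(14) = -27/224

r = 3; a_0 = 1; a_1 = 9/8; a_2 = 3/16; a_3 = -27/224


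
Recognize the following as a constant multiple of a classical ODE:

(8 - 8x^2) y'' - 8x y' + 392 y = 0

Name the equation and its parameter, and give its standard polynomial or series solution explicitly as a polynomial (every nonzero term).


All three coefficients share the factor 8; dividing through by 8 gives  (1 - x^2) y'' - x y' + 49 y = 0.
This matches the Chebyshev equation (1 - x^2) y'' - x y' + n^2 y = 0 (note the -x y' term, not -2x y') with n^2 = 49, so n = 7; the polynomial solution is T_7(x).
With y = sum_k a_k x^k, matching x^k gives (k+2)(k+1) a_{k+2} = (k^2 - n^2) a_k = (k - 7)(k + 7) a_k. The right side vanishes at k = 7, so the series with the parity of 7 terminates at degree 7.
Standard normalization: leading coefficient of T_n is 2^(n-1), so a_7 = 2^6 = 64. Work downward with a_k = (k+1)(k+2) a_{k+2} / ((k - 7)(k + 7)):
  a_5 = (6)(7)(64) / ((5 - 7)(5 + 7)) = 2688/(-24) = -112
  a_3 = (4)(5)(-112) / ((3 - 7)(3 + 7)) = -2240/(-40) = 56
  a_1 = (2)(3)(56) / ((1 - 7)(1 + 7)) = 336/(-48) = -7
Hence T_7(x) = 64 x^7 - 112 x^5 + 56 x^3 - 7 x.

T_7(x); series = 64 x^7 - 112 x^5 + 56 x^3 - 7 x


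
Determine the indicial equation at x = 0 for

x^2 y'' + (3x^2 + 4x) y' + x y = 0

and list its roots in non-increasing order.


Divide by x^2 to reach normal form y'' + P_1(x) y' + P_2(x) y = 0 with P_1(x) = 3 + 4/x and P_2(x) = 1/x.
x = 0 is a singular point because the y'-coefficient 3 + 4/x has a pole at x = 0 and the y-coefficient 1/x has a pole at x = 0.
It is a regular singular point because x P_1(x) = p(x) = 3x + 4 and x^2 P_2(x) = q(x) = x are polynomials, hence analytic at x = 0.
p(0) = 4,  q(0) = 0.
Indicial equation: r(r-1) + p(0) r + q(0) = 0, i.e. r^2 + (p(0) - 1) r + q(0) = 0, i.e. r^2 + 3 r = 0.
Discriminant: (3)^2 - 4(0) = 9, so r = (-3 ± 3)/2.
Solving: r_1 = 0, r_2 = -3.

indicial: r^2 + 3 r = 0; roots r_1 = 0, r_2 = -3


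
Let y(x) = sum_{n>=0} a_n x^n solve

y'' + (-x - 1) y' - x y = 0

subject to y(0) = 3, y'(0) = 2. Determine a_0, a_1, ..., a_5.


Ansatz: y(x) = sum_{n>=0} a_n x^n, so y'(x) = sum_{n>=1} n a_n x^(n-1) and y''(x) = sum_{n>=2} n(n-1) a_n x^(n-2).
Substitute into P(x) y'' + Q(x) y' + R(x) y = 0 with P(x) = 1, Q(x) = -x - 1, R(x) = -x, and match powers of x.
Initial conditions: a_0 = 3, a_1 = 2.
Setting the coefficient of each power of x to zero and solving order by order (substituting the coefficients already found):
  x^0: 2 a_2 - a_1 = 0  ->  2 a_2 = a_1 = 2  ->  a_2 = 1
  x^1: 6 a_3 - 2 a_2 - a_1 - a_0 = 0  ->  6 a_3 = 2 a_2 + a_1 + a_0 = 7  ->  a_3 = 7/6
  x^2: 12 a_4 - 3 a_3 - 2 a_2 - a_1 = 0  ->  12 a_4 = 3 a_3 + 2 a_2 + a_1 = 15/2  ->  a_4 = 5/8
  x^3: 20 a_5 - 4 a_4 - 3 a_3 - a_2 = 0  ->  20 a_5 = 4 a_4 + 3 a_3 + a_2 = 7  ->  a_5 = 7/20
Truncated series: y(x) = 3 + 2 x + x^2 + (7/6) x^3 + (5/8) x^4 + (7/20) x^5 + O(x^6).

a_0 = 3; a_1 = 2; a_2 = 1; a_3 = 7/6; a_4 = 5/8; a_5 = 7/20


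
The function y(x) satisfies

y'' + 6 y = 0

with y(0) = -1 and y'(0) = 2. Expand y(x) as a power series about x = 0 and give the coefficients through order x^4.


Ansatz: y(x) = sum_{n>=0} a_n x^n, so y'(x) = sum_{n>=1} n a_n x^(n-1) and y''(x) = sum_{n>=2} n(n-1) a_n x^(n-2).
Substitute into P(x) y'' + Q(x) y' + R(x) y = 0 with P(x) = 1, Q(x) = 0, R(x) = 6, and match powers of x.
Initial conditions: a_0 = -1, a_1 = 2.
Setting the coefficient of each power of x to zero and solving order by order (substituting the coefficients already found):
  x^0: 2 a_2 + 6 a_0 = 0  ->  2 a_2 = -6 a_0 = 6  ->  a_2 = 3
  x^1: 6 a_3 + 6 a_1 = 0  ->  6 a_3 = -6 a_1 = -12  ->  a_3 = -2
  x^2: 12 a_4 + 6 a_2 = 0  ->  12 a_4 = -6 a_2 = -18  ->  a_4 = -3/2
Truncated series: y(x) = -1 + 2 x + 3 x^2 - 2 x^3 - (3/2) x^4 + O(x^5).

a_0 = -1; a_1 = 2; a_2 = 3; a_3 = -2; a_4 = -3/2


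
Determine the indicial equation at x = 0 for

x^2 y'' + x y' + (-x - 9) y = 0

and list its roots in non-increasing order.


Divide by x^2 to reach normal form y'' + P_1(x) y' + P_2(x) y = 0 with P_1(x) = 1/x and P_2(x) = -1/x - 9/x^2.
x = 0 is a singular point because the y'-coefficient 1/x has a pole at x = 0 and the y-coefficient -1/x - 9/x^2 has a pole at x = 0.
It is a regular singular point because x P_1(x) = p(x) = 1 and x^2 P_2(x) = q(x) = -x - 9 are polynomials, hence analytic at x = 0.
p(0) = 1,  q(0) = -9.
Indicial equation: r(r-1) + p(0) r + q(0) = 0, i.e. r^2 + (p(0) - 1) r + q(0) = 0, i.e. r^2 - 9 = 0.
Discriminant: (0)^2 - 4(-9) = 36, so r = (0 ± 6)/2.
Solving: r_1 = 3, r_2 = -3.

indicial: r^2 - 9 = 0; roots r_1 = 3, r_2 = -3


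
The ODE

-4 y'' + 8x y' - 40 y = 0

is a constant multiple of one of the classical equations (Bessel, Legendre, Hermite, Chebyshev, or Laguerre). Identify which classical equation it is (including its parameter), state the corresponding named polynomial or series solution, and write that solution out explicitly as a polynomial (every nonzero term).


All three coefficients share the factor -4; dividing through by -4 gives  y'' - 2x y' + 10 y = 0.
This matches the Hermite equation y'' - 2x y' + 2n y = 0 with 2n = 10, so n = 5; the polynomial solution is H_5(x).
With y = sum_k a_k x^k, matching x^k gives (k+2)(k+1) a_{k+2} = 2(k - n) a_k = 2(k - 5) a_k. The right side vanishes at k = 5, so the series with the parity of 5 terminates at degree 5.
Standard normalization: leading coefficient of H_n is 2^n, so a_5 = 2^5 = 32. Work downward with a_k = (k+1)(k+2) a_{k+2} / (2(k - n)):
  a_3 = (4)(5)(32) / (2(3 - 5)) = 640/(-4) = -160
  a_1 = (2)(3)(-160) / (2(1 - 5)) = -960/(-8) = 120
Hence H_5(x) = 32 x^5 - 160 x^3 + 120 x.

H_5(x); series = 32 x^5 - 160 x^3 + 120 x


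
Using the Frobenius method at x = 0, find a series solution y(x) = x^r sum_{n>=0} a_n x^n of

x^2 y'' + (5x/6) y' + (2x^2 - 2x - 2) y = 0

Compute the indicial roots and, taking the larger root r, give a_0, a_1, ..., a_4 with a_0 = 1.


Write in Frobenius form y'' + (p(x)/x) y' + (q(x)/x^2) y = 0:
  p(x) = 5/6,  q(x) = 2x^2 - 2x - 2.
Indicial equation: r(r-1) + (5/6) r + (-2) = 0 -> roots r_1 = 3/2, r_2 = -4/3.
Take r = r_1 = 3/2. Let y(x) = x^r sum_{n>=0} a_n x^n with a_0 = 1.
Substitute y = x^r sum a_n x^n and match x^{r+n}. The recurrence is
  D(n) a_n - 2 a_{n-1} + 2 a_{n-2} = 0,  where D(n) = (r+n)(r+n-1) + (5/6)(r+n) + (-2).
  a_n = [2 a_{n-1} - 2 a_{n-2}] / D(n).
Since the indicial polynomial factors as (r - r_1)(r - r_2), D(n) = (r_1 + n - r_1)(r_1 + n - r_2) = n(n + 17/6).
Evaluating step by step (a_0 = 1):
  n = 1: D(1) = 1(1 + 17/6) = 23/6; numerator = 2(1) = 2; a_1 = (2)/(23/6) = 12/23
  n = 2: D(2) = 2(2 + 17/6) = 29/3; numerator = 2(12/23) - 2(1) = -22/23; a_2 = (-22/23)/(29/3) = -66/667
  n = 3: D(3) = 3(3 + 17/6) = 35/2; numerator = 2(-66/667) - 2(12/23) = -36/29; a_3 = (-36/29)/(35/2) = -72/1015
  n = 4: D(4) = 4(4 + 17/6) = 82/3; numerator = 2(-72/1015) - 2(-66/667) = 1308/23345; a_4 = (1308/23345)/(82/3) = 1962/957145

r = 3/2; a_0 = 1; a_1 = 12/23; a_2 = -66/667; a_3 = -72/1015; a_4 = 1962/957145


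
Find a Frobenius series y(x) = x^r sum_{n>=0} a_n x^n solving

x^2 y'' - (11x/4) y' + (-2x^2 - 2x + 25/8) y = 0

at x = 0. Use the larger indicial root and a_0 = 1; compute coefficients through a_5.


Write in Frobenius form y'' + (p(x)/x) y' + (q(x)/x^2) y = 0:
  p(x) = -11/4,  q(x) = -2x^2 - 2x + 25/8.
Indicial equation: r(r-1) + (-11/4) r + (25/8) = 0 -> roots r_1 = 5/2, r_2 = 5/4.
Take r = r_1 = 5/2. Let y(x) = x^r sum_{n>=0} a_n x^n with a_0 = 1.
Substitute y = x^r sum a_n x^n and match x^{r+n}. The recurrence is
  D(n) a_n - 2 a_{n-1} - 2 a_{n-2} = 0,  where D(n) = (r+n)(r+n-1) + (-11/4)(r+n) + (25/8).
  a_n = [2 a_{n-1} + 2 a_{n-2}] / D(n).
Since the indicial polynomial factors as (r - r_1)(r - r_2), D(n) = (r_1 + n - r_1)(r_1 + n - r_2) = n(n + 5/4).
Evaluating step by step (a_0 = 1):
  n = 1: D(1) = 1(1 + 5/4) = 9/4; numerator = 2(1) = 2; a_1 = (2)/(9/4) = 8/9
  n = 2: D(2) = 2(2 + 5/4) = 13/2; numerator = 2(8/9) + 2(1) = 34/9; a_2 = (34/9)/(13/2) = 68/117
  n = 3: D(3) = 3(3 + 5/4) = 51/4; numerator = 2(68/117) + 2(8/9) = 344/117; a_3 = (344/117)/(51/4) = 1376/5967
  n = 4: D(4) = 4(4 + 5/4) = 21; numerator = 2(1376/5967) + 2(68/117) = 9688/5967; a_4 = (9688/5967)/(21) = 1384/17901
  n = 5: D(5) = 5(5 + 5/4) = 125/4; numerator = 2(1384/17901) + 2(1376/5967) = 848/1377; a_5 = (848/1377)/(125/4) = 3392/172125

r = 5/2; a_0 = 1; a_1 = 8/9; a_2 = 68/117; a_3 = 1376/5967; a_4 = 1384/17901; a_5 = 3392/172125


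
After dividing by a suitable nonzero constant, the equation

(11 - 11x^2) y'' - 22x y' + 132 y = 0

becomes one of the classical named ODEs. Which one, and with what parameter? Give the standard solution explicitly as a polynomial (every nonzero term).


All three coefficients share the factor 11; dividing through by 11 gives  (1 - x^2) y'' - 2x y' + 12 y = 0.
This matches the Legendre equation (1 - x^2) y'' - 2x y' + n(n+1) y = 0 (note the -2x y' term) with n(n+1) = 12, so n = 3; the polynomial solution is P_3(x).
With y = sum_k a_k x^k, matching x^k gives (k+2)(k+1) a_{k+2} = [k(k+1) - n(n+1)] a_k = (k - 3)(k + 4) a_k. The right side vanishes at k = 3, so the series with the parity of 3 terminates at degree 3.
Standard normalization (P_n(1) = 1): leading coefficient (2n)!/(2^n (n!)^2) = 720/(8*36) = 5/2, so a_3 = 5/2. Work downward with a_k = (k+1)(k+2) a_{k+2} / ((k - 3)(k + 4)):
  a_1 = (2)(3)(5/2) / ((1 - 3)(1 + 4)) = 15/(-10) = -3/2
Hence P_3(x) = 5 x^3/2 - 3 x/2.

P_3(x); series = 5 x^3/2 - 3 x/2


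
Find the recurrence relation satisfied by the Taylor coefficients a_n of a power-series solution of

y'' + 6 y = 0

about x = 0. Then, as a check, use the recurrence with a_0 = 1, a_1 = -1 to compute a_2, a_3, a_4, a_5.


Substitute y = sum_n a_n x^n into y'' + (const) y = 0.
y''(x) = sum_{n>=0} (n+2)(n+1) a_{n+2} x^n.
The ODE becomes sum_n [(n+2)(n+1) a_{n+2} + 6 a_n] x^n = 0.
Setting each coefficient to zero gives the recurrence:
  (n+2)(n+1) a_{n+2} + 6 a_n = 0,
  a_{n+2} = -6 / ((n+1)(n+2)) a_n.

Check with a_0 = 1, a_1 = -1 (apply the recurrence for n = 0, 1, 2, 3): a_0 = 1, a_1 = -1, a_2 = -3, a_3 = 1, a_4 = 3/2, a_5 = -3/10.

a_{n+2} = -6/((n+1)(n+2)) * a_n; check: a_0 = 1, a_1 = -1, a_2 = -3, a_3 = 1, a_4 = 3/2, a_5 = -3/10


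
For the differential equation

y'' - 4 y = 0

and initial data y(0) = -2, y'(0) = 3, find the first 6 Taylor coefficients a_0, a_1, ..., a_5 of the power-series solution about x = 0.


Ansatz: y(x) = sum_{n>=0} a_n x^n, so y'(x) = sum_{n>=1} n a_n x^(n-1) and y''(x) = sum_{n>=2} n(n-1) a_n x^(n-2).
Substitute into P(x) y'' + Q(x) y' + R(x) y = 0 with P(x) = 1, Q(x) = 0, R(x) = -4, and match powers of x.
Initial conditions: a_0 = -2, a_1 = 3.
Setting the coefficient of each power of x to zero and solving order by order (substituting the coefficients already found):
  x^0: 2 a_2 - 4 a_0 = 0  ->  2 a_2 = 4 a_0 = -8  ->  a_2 = -4
  x^1: 6 a_3 - 4 a_1 = 0  ->  6 a_3 = 4 a_1 = 12  ->  a_3 = 2
  x^2: 12 a_4 - 4 a_2 = 0  ->  12 a_4 = 4 a_2 = -16  ->  a_4 = -4/3
  x^3: 20 a_5 - 4 a_3 = 0  ->  20 a_5 = 4 a_3 = 8  ->  a_5 = 2/5
Truncated series: y(x) = -2 + 3 x - 4 x^2 + 2 x^3 - (4/3) x^4 + (2/5) x^5 + O(x^6).

a_0 = -2; a_1 = 3; a_2 = -4; a_3 = 2; a_4 = -4/3; a_5 = 2/5


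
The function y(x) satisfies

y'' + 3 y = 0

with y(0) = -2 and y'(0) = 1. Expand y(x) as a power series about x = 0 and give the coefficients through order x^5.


Ansatz: y(x) = sum_{n>=0} a_n x^n, so y'(x) = sum_{n>=1} n a_n x^(n-1) and y''(x) = sum_{n>=2} n(n-1) a_n x^(n-2).
Substitute into P(x) y'' + Q(x) y' + R(x) y = 0 with P(x) = 1, Q(x) = 0, R(x) = 3, and match powers of x.
Initial conditions: a_0 = -2, a_1 = 1.
Setting the coefficient of each power of x to zero and solving order by order (substituting the coefficients already found):
  x^0: 2 a_2 + 3 a_0 = 0  ->  2 a_2 = -3 a_0 = 6  ->  a_2 = 3
  x^1: 6 a_3 + 3 a_1 = 0  ->  6 a_3 = -3 a_1 = -3  ->  a_3 = -1/2
  x^2: 12 a_4 + 3 a_2 = 0  ->  12 a_4 = -3 a_2 = -9  ->  a_4 = -3/4
  x^3: 20 a_5 + 3 a_3 = 0  ->  20 a_5 = -3 a_3 = 3/2  ->  a_5 = 3/40
Truncated series: y(x) = -2 + x + 3 x^2 - (1/2) x^3 - (3/4) x^4 + (3/40) x^5 + O(x^6).

a_0 = -2; a_1 = 1; a_2 = 3; a_3 = -1/2; a_4 = -3/4; a_5 = 3/40


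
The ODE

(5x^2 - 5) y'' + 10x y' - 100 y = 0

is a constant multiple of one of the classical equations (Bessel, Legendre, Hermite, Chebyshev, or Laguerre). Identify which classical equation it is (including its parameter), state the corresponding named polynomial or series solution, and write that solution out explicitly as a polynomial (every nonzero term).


All three coefficients share the factor -5; dividing through by -5 gives  (1 - x^2) y'' - 2x y' + 20 y = 0.
This matches the Legendre equation (1 - x^2) y'' - 2x y' + n(n+1) y = 0 (note the -2x y' term) with n(n+1) = 20, so n = 4; the polynomial solution is P_4(x).
With y = sum_k a_k x^k, matching x^k gives (k+2)(k+1) a_{k+2} = [k(k+1) - n(n+1)] a_k = (k - 4)(k + 5) a_k. The right side vanishes at k = 4, so the series with the parity of 4 terminates at degree 4.
Standard normalization (P_n(1) = 1): leading coefficient (2n)!/(2^n (n!)^2) = 40320/(16*576) = 35/8, so a_4 = 35/8. Work downward with a_k = (k+1)(k+2) a_{k+2} / ((k - 4)(k + 5)):
  a_2 = (3)(4)(35/8) / ((2 - 4)(2 + 5)) = (105/2)/(-14) = -15/4
  a_0 = (1)(2)(-15/4) / ((0 - 4)(0 + 5)) = (-15/2)/(-20) = 3/8
Hence P_4(x) = 35 x^4/8 - 15 x^2/4 + 3/8.

P_4(x); series = 35 x^4/8 - 15 x^2/4 + 3/8


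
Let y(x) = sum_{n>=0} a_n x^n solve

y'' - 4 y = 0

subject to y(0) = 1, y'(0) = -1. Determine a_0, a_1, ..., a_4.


Ansatz: y(x) = sum_{n>=0} a_n x^n, so y'(x) = sum_{n>=1} n a_n x^(n-1) and y''(x) = sum_{n>=2} n(n-1) a_n x^(n-2).
Substitute into P(x) y'' + Q(x) y' + R(x) y = 0 with P(x) = 1, Q(x) = 0, R(x) = -4, and match powers of x.
Initial conditions: a_0 = 1, a_1 = -1.
Setting the coefficient of each power of x to zero and solving order by order (substituting the coefficients already found):
  x^0: 2 a_2 - 4 a_0 = 0  ->  2 a_2 = 4 a_0 = 4  ->  a_2 = 2
  x^1: 6 a_3 - 4 a_1 = 0  ->  6 a_3 = 4 a_1 = -4  ->  a_3 = -2/3
  x^2: 12 a_4 - 4 a_2 = 0  ->  12 a_4 = 4 a_2 = 8  ->  a_4 = 2/3
Truncated series: y(x) = 1 - x + 2 x^2 - (2/3) x^3 + (2/3) x^4 + O(x^5).

a_0 = 1; a_1 = -1; a_2 = 2; a_3 = -2/3; a_4 = 2/3


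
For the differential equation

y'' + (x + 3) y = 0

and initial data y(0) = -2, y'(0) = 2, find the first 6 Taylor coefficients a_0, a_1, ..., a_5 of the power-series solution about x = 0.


Ansatz: y(x) = sum_{n>=0} a_n x^n, so y'(x) = sum_{n>=1} n a_n x^(n-1) and y''(x) = sum_{n>=2} n(n-1) a_n x^(n-2).
Substitute into P(x) y'' + Q(x) y' + R(x) y = 0 with P(x) = 1, Q(x) = 0, R(x) = x + 3, and match powers of x.
Initial conditions: a_0 = -2, a_1 = 2.
Setting the coefficient of each power of x to zero and solving order by order (substituting the coefficients already found):
  x^0: 2 a_2 + 3 a_0 = 0  ->  2 a_2 = -3 a_0 = 6  ->  a_2 = 3
  x^1: 6 a_3 + 3 a_1 + a_0 = 0  ->  6 a_3 = -3 a_1 - a_0 = -4  ->  a_3 = -2/3
  x^2: 12 a_4 + 3 a_2 + a_1 = 0  ->  12 a_4 = -3 a_2 - a_1 = -11  ->  a_4 = -11/12
  x^3: 20 a_5 + 3 a_3 + a_2 = 0  ->  20 a_5 = -3 a_3 - a_2 = -1  ->  a_5 = -1/20
Truncated series: y(x) = -2 + 2 x + 3 x^2 - (2/3) x^3 - (11/12) x^4 - (1/20) x^5 + O(x^6).

a_0 = -2; a_1 = 2; a_2 = 3; a_3 = -2/3; a_4 = -11/12; a_5 = -1/20


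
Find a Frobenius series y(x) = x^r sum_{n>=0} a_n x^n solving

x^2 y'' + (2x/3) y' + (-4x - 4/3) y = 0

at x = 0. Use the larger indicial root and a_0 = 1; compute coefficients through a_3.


Write in Frobenius form y'' + (p(x)/x) y' + (q(x)/x^2) y = 0:
  p(x) = 2/3,  q(x) = -4x - 4/3.
Indicial equation: r(r-1) + (2/3) r + (-4/3) = 0 -> roots r_1 = 4/3, r_2 = -1.
Take r = r_1 = 4/3. Let y(x) = x^r sum_{n>=0} a_n x^n with a_0 = 1.
Substitute y = x^r sum a_n x^n and match x^{r+n}. The recurrence is
  D(n) a_n - 4 a_{n-1} = 0,  where D(n) = (r+n)(r+n-1) + (2/3)(r+n) + (-4/3).
  a_n = 4 / D(n) * a_{n-1}.
Since the indicial polynomial factors as (r - r_1)(r - r_2), D(n) = (r_1 + n - r_1)(r_1 + n - r_2) = n(n + 7/3).
Evaluating step by step (a_0 = 1):
  n = 1: D(1) = 1(1 + 7/3) = 10/3; numerator = 4(1) = 4; a_1 = (4)/(10/3) = 6/5
  n = 2: D(2) = 2(2 + 7/3) = 26/3; numerator = 4(6/5) = 24/5; a_2 = (24/5)/(26/3) = 36/65
  n = 3: D(3) = 3(3 + 7/3) = 16; numerator = 4(36/65) = 144/65; a_3 = (144/65)/(16) = 9/65

r = 4/3; a_0 = 1; a_1 = 6/5; a_2 = 36/65; a_3 = 9/65


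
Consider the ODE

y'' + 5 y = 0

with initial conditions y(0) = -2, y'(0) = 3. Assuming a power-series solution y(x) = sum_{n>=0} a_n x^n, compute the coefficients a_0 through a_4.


Ansatz: y(x) = sum_{n>=0} a_n x^n, so y'(x) = sum_{n>=1} n a_n x^(n-1) and y''(x) = sum_{n>=2} n(n-1) a_n x^(n-2).
Substitute into P(x) y'' + Q(x) y' + R(x) y = 0 with P(x) = 1, Q(x) = 0, R(x) = 5, and match powers of x.
Initial conditions: a_0 = -2, a_1 = 3.
Setting the coefficient of each power of x to zero and solving order by order (substituting the coefficients already found):
  x^0: 2 a_2 + 5 a_0 = 0  ->  2 a_2 = -5 a_0 = 10  ->  a_2 = 5
  x^1: 6 a_3 + 5 a_1 = 0  ->  6 a_3 = -5 a_1 = -15  ->  a_3 = -5/2
  x^2: 12 a_4 + 5 a_2 = 0  ->  12 a_4 = -5 a_2 = -25  ->  a_4 = -25/12
Truncated series: y(x) = -2 + 3 x + 5 x^2 - (5/2) x^3 - (25/12) x^4 + O(x^5).

a_0 = -2; a_1 = 3; a_2 = 5; a_3 = -5/2; a_4 = -25/12


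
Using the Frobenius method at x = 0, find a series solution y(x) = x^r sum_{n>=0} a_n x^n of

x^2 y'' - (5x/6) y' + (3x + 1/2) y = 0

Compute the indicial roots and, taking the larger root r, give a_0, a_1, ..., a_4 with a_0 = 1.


Write in Frobenius form y'' + (p(x)/x) y' + (q(x)/x^2) y = 0:
  p(x) = -5/6,  q(x) = 3x + 1/2.
Indicial equation: r(r-1) + (-5/6) r + (1/2) = 0 -> roots r_1 = 3/2, r_2 = 1/3.
Take r = r_1 = 3/2. Let y(x) = x^r sum_{n>=0} a_n x^n with a_0 = 1.
Substitute y = x^r sum a_n x^n and match x^{r+n}. The recurrence is
  D(n) a_n + 3 a_{n-1} = 0,  where D(n) = (r+n)(r+n-1) + (-5/6)(r+n) + (1/2).
  a_n = -3 / D(n) * a_{n-1}.
Since the indicial polynomial factors as (r - r_1)(r - r_2), D(n) = (r_1 + n - r_1)(r_1 + n - r_2) = n(n + 7/6).
Evaluating step by step (a_0 = 1):
  n = 1: D(1) = 1(1 + 7/6) = 13/6; numerator = -3(1) = -3; a_1 = (-3)/(13/6) = -18/13
  n = 2: D(2) = 2(2 + 7/6) = 19/3; numerator = -3(-18/13) = 54/13; a_2 = (54/13)/(19/3) = 162/247
  n = 3: D(3) = 3(3 + 7/6) = 25/2; numerator = -3(162/247) = -486/247; a_3 = (-486/247)/(25/2) = -972/6175
  n = 4: D(4) = 4(4 + 7/6) = 62/3; numerator = -3(-972/6175) = 2916/6175; a_4 = (2916/6175)/(62/3) = 4374/191425

r = 3/2; a_0 = 1; a_1 = -18/13; a_2 = 162/247; a_3 = -972/6175; a_4 = 4374/191425


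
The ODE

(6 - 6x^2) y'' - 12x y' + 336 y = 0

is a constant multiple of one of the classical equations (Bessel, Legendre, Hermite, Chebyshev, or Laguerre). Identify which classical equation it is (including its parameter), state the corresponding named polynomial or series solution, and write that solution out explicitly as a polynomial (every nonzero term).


All three coefficients share the factor 6; dividing through by 6 gives  (1 - x^2) y'' - 2x y' + 56 y = 0.
This matches the Legendre equation (1 - x^2) y'' - 2x y' + n(n+1) y = 0 (note the -2x y' term) with n(n+1) = 56, so n = 7; the polynomial solution is P_7(x).
With y = sum_k a_k x^k, matching x^k gives (k+2)(k+1) a_{k+2} = [k(k+1) - n(n+1)] a_k = (k - 7)(k + 8) a_k. The right side vanishes at k = 7, so the series with the parity of 7 terminates at degree 7.
Standard normalization (P_n(1) = 1): leading coefficient (2n)!/(2^n (n!)^2) = 87178291200/(128*25401600) = 429/16, so a_7 = 429/16. Work downward with a_k = (k+1)(k+2) a_{k+2} / ((k - 7)(k + 8)):
  a_5 = (6)(7)(429/16) / ((5 - 7)(5 + 8)) = (9009/8)/(-26) = -693/16
  a_3 = (4)(5)(-693/16) / ((3 - 7)(3 + 8)) = (-3465/4)/(-44) = 315/16
  a_1 = (2)(3)(315/16) / ((1 - 7)(1 + 8)) = (945/8)/(-54) = -35/16
Hence P_7(x) = 429 x^7/16 - 693 x^5/16 + 315 x^3/16 - 35 x/16.

P_7(x); series = 429 x^7/16 - 693 x^5/16 + 315 x^3/16 - 35 x/16


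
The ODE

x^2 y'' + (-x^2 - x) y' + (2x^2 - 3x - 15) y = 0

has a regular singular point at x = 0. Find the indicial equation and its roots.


Divide by x^2 to reach normal form y'' + P_1(x) y' + P_2(x) y = 0 with P_1(x) = -1 - 1/x and P_2(x) = 2 - 3/x - 15/x^2.
x = 0 is a singular point because the y'-coefficient -1 - 1/x has a pole at x = 0 and the y-coefficient 2 - 3/x - 15/x^2 has a pole at x = 0.
It is a regular singular point because x P_1(x) = p(x) = -x - 1 and x^2 P_2(x) = q(x) = 2x^2 - 3x - 15 are polynomials, hence analytic at x = 0.
p(0) = -1,  q(0) = -15.
Indicial equation: r(r-1) + p(0) r + q(0) = 0, i.e. r^2 + (p(0) - 1) r + q(0) = 0, i.e. r^2 - 2 r - 15 = 0.
Discriminant: (-2)^2 - 4(-15) = 64, so r = (2 ± 8)/2.
Solving: r_1 = 5, r_2 = -3.

indicial: r^2 - 2 r - 15 = 0; roots r_1 = 5, r_2 = -3


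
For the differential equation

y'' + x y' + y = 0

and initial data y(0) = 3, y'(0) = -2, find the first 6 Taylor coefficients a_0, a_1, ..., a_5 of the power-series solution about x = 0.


Ansatz: y(x) = sum_{n>=0} a_n x^n, so y'(x) = sum_{n>=1} n a_n x^(n-1) and y''(x) = sum_{n>=2} n(n-1) a_n x^(n-2).
Substitute into P(x) y'' + Q(x) y' + R(x) y = 0 with P(x) = 1, Q(x) = x, R(x) = 1, and match powers of x.
Initial conditions: a_0 = 3, a_1 = -2.
Setting the coefficient of each power of x to zero and solving order by order (substituting the coefficients already found):
  x^0: 2 a_2 + a_0 = 0  ->  2 a_2 = -a_0 = -3  ->  a_2 = -3/2
  x^1: 6 a_3 + 2 a_1 = 0  ->  6 a_3 = -2 a_1 = 4  ->  a_3 = 2/3
  x^2: 12 a_4 + 3 a_2 = 0  ->  12 a_4 = -3 a_2 = 9/2  ->  a_4 = 3/8
  x^3: 20 a_5 + 4 a_3 = 0  ->  20 a_5 = -4 a_3 = -8/3  ->  a_5 = -2/15
Truncated series: y(x) = 3 - 2 x - (3/2) x^2 + (2/3) x^3 + (3/8) x^4 - (2/15) x^5 + O(x^6).

a_0 = 3; a_1 = -2; a_2 = -3/2; a_3 = 2/3; a_4 = 3/8; a_5 = -2/15
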